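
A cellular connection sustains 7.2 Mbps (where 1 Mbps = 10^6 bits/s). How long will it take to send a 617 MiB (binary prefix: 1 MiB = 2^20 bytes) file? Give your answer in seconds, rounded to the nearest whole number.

617 MiB = 646,971,392 bytes = 5,175,771,136 bits
7.2 Mbps = 7,200,000 bits/s
time = 5,175,771,136 / 7,200,000 = 719 s

719 seconds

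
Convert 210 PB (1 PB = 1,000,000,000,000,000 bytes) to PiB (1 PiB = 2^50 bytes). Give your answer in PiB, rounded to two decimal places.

210 PB = 210 × 10^15 bytes = 210,000,000,000,000,000 bytes
1 PiB = 2^50 bytes = 1,125,899,906,842,624 bytes
210,000,000,000,000,000 / 1,125,899,906,842,624 = 186.52 PiB

186.52 PiB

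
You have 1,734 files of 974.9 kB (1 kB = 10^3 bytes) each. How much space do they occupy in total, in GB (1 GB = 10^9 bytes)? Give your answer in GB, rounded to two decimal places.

Total = 1,734 × 974.9 kB = 1690476.6 kB
= 1690476.6 × 1,000 bytes = 1,690,476,600 bytes
1 GB = 1,000,000,000 bytes
1,690,476,600 / 1,000,000,000 = 1.69 GB

1.69 GB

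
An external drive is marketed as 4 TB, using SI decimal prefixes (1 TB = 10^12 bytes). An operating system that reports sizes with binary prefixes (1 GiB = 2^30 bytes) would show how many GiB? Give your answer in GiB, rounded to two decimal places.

4 TB = 4 × 10^12 bytes = 4,000,000,000,000 bytes
1 GiB = 2^30 bytes = 1,073,741,824 bytes
4,000,000,000,000 / 1,073,741,824 = 3,725.29 GiB

3,725.29 GiB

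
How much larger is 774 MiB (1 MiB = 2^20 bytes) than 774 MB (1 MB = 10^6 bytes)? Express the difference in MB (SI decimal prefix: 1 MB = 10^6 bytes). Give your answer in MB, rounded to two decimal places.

37.60 MB

774 MiB = 774 × 1,048,576 = 811,597,824 bytes
774 MB = 774 × 1,000,000 = 774,000,000 bytes
difference = 37,597,824 bytes
37,597,824 / 1,000,000 = 37.60 MB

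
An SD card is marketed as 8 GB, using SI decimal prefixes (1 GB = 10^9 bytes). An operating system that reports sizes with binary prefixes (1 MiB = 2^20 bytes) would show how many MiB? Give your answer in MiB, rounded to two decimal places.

8 GB = 8 × 10^9 bytes = 8,000,000,000 bytes
1 MiB = 1,048,576 bytes
8,000,000,000 / 1,048,576 = 7,629.39 MiB

7,629.39 MiB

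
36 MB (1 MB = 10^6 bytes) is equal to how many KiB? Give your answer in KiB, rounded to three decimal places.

36 MB × 1,000,000 bytes/MB = 36,000,000 bytes
1 KiB = 2^10 bytes = 1,024 bytes
36,000,000 / 1,024 = 35,156.250 KiB

35,156.250 KiB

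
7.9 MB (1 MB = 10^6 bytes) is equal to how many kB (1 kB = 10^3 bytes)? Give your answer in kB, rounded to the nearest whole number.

7,900 kB

7.9 MB × 1,000,000 bytes/MB = 7,900,000 bytes
1 kB = 1,000 bytes
7,900,000 / 1,000 = 7,900 kB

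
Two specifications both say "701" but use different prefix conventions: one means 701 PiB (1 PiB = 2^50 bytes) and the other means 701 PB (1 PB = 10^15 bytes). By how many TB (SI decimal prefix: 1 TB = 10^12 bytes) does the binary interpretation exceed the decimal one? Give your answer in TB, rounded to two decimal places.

88,255.83 TB

701 PiB = 701 × 1,125,899,906,842,624 = 789,255,834,696,679,424 bytes
701 PB = 701 × 1,000,000,000,000,000 = 701,000,000,000,000,000 bytes
difference = 88,255,834,696,679,424 bytes
88,255,834,696,679,424 / 1,000,000,000,000 = 88,255.83 TB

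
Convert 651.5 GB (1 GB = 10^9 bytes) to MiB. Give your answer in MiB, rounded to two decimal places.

651.5 GB × 1,000,000,000 bytes/GB = 651,500,000,000 bytes
1 MiB = 1,048,576 bytes
651,500,000,000 / 1,048,576 = 621,318.82 MiB

621,318.82 MiB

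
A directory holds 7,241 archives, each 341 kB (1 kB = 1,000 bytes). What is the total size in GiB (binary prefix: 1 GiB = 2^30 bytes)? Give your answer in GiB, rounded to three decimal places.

2.300 GiB

Total = 7,241 × 341 kB = 2,469,181 kB
= 2,469,181 × 1,000 bytes = 2,469,181,000 bytes
1 GiB = 1,073,741,824 bytes
2,469,181,000 / 1,073,741,824 = 2.300 GiB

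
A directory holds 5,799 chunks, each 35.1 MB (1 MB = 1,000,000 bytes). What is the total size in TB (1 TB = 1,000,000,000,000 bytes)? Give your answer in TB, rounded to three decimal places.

Total = 5,799 × 35.1 MB = 203544.9 MB
= 203544.9 × 1,000,000 bytes = 203,544,900,000 bytes
1 TB = 1,000,000,000,000 bytes
203,544,900,000 / 1,000,000,000,000 = 0.204 TB

0.204 TB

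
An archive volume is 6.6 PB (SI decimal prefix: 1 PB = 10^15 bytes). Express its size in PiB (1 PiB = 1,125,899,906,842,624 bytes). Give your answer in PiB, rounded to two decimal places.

5.86 PiB

6.6 PB = 6.6 × 10^15 bytes = 6,600,000,000,000,000 bytes
1 PiB = 1,125,899,906,842,624 bytes
6,600,000,000,000,000 / 1,125,899,906,842,624 = 5.86 PiB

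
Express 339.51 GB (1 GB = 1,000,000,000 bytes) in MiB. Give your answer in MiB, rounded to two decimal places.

339.51 GB × 1,000,000,000 bytes/GB = 339,510,000,000 bytes
1 MiB = 1,048,576 bytes
339,510,000,000 / 1,048,576 = 323,781.97 MiB

323,781.97 MiB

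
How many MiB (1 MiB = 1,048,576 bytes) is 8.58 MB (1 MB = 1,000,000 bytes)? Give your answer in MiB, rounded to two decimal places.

8.18 MiB

8.58 MB = 8.58 × 10^6 bytes = 8,580,000 bytes
1 MiB = 2^20 bytes = 1,048,576 bytes
8,580,000 / 1,048,576 = 8.18 MiB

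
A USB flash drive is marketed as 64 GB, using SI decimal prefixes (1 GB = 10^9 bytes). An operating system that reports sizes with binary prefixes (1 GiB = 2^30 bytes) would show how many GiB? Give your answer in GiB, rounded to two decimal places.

64 GB × 1,000,000,000 bytes/GB = 64,000,000,000 bytes
1 GiB = 2^30 bytes = 1,073,741,824 bytes
64,000,000,000 / 1,073,741,824 = 59.60 GiB

59.60 GiB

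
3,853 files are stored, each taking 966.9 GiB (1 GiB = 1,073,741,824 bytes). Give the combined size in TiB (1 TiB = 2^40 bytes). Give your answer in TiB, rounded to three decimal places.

Total = 3,853 × 966.9 GiB = 3725465.7 GiB
= 3725465.7 × 1,073,741,824 bytes = 4,000,188,335,967,436.8 bytes
1 TiB = 1,099,511,627,776 bytes
4,000,188,335,967,436.8 / 1,099,511,627,776 = 3,638.150 TiB

3,638.150 TiB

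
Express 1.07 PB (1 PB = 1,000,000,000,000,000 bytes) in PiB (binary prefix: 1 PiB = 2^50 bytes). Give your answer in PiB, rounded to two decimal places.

0.95 PiB

1.07 PB = 1.07 × 10^15 bytes = 1,070,000,000,000,000 bytes
1 PiB = 2^50 bytes = 1,125,899,906,842,624 bytes
1,070,000,000,000,000 / 1,125,899,906,842,624 = 0.95 PiB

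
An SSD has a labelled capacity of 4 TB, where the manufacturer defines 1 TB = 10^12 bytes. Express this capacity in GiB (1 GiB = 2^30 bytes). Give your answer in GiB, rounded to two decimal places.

4 TB = 4 × 10^12 bytes = 4,000,000,000,000 bytes
1 GiB = 1,073,741,824 bytes
4,000,000,000,000 / 1,073,741,824 = 3,725.29 GiB

3,725.29 GiB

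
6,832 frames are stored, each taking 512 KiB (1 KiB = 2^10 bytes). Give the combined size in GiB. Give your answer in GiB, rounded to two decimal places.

3.34 GiB

Total = 6,832 × 512 KiB = 3,497,984 KiB
= 3,497,984 × 1,024 bytes = 3,581,935,616 bytes
1 GiB = 1,073,741,824 bytes
3,581,935,616 / 1,073,741,824 = 3.34 GiB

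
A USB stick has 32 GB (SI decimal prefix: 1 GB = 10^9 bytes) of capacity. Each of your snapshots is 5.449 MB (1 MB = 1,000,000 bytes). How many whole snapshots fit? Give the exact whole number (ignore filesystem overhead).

5,872

Capacity: 32 GB = 32,000,000,000 bytes
Per item: 5.449 MB = 5,449,000 bytes
⌊32,000,000,000 / 5,449,000⌋ = 5,872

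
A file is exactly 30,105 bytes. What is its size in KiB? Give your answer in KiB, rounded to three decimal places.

30,105 bytes given.
1 KiB = 2^10 bytes = 1,024 bytes
30,105 / 1,024 = 29.399 KiB

29.399 KiB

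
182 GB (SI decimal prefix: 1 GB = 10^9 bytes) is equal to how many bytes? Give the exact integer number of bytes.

182 × 1,000,000,000 = 182,000,000,000 bytes

182,000,000,000 bytes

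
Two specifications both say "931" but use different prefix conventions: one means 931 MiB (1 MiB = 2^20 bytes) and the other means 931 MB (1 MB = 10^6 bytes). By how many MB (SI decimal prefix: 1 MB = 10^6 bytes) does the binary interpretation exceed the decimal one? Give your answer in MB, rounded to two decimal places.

45.22 MB

931 MiB = 931 × 1,048,576 = 976,224,256 bytes
931 MB = 931 × 1,000,000 = 931,000,000 bytes
difference = 45,224,256 bytes
45,224,256 / 1,000,000 = 45.22 MB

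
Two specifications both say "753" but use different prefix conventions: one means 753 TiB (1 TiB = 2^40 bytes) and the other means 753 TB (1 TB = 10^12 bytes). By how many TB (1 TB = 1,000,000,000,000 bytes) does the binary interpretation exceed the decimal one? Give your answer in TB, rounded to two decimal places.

74.93 TB

753 TiB = 753 × 1,099,511,627,776 = 827,932,255,715,328 bytes
753 TB = 753 × 1,000,000,000,000 = 753,000,000,000,000 bytes
difference = 74,932,255,715,328 bytes
74,932,255,715,328 / 1,000,000,000,000 = 74.93 TB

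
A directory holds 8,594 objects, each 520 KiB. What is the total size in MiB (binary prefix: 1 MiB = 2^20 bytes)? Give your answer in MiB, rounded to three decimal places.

4,364.141 MiB

Total = 8,594 × 520 KiB = 4,468,880 KiB
= 4,468,880 × 1,024 bytes = 4,576,133,120 bytes
1 MiB = 1,048,576 bytes
4,576,133,120 / 1,048,576 = 4,364.141 MiB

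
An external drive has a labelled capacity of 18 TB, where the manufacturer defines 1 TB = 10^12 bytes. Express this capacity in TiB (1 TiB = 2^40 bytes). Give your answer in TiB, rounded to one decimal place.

16.4 TiB

18 TB = 18 × 10^12 bytes = 18,000,000,000,000 bytes
1 TiB = 2^40 bytes = 1,099,511,627,776 bytes
18,000,000,000,000 / 1,099,511,627,776 = 16.4 TiB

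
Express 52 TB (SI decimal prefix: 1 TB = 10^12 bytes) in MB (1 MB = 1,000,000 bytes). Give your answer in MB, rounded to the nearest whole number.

52,000,000 MB

52 TB = 52 × 10^12 bytes = 52,000,000,000,000 bytes
1 MB = 1,000,000 bytes
52,000,000,000,000 / 1,000,000 = 52,000,000 MB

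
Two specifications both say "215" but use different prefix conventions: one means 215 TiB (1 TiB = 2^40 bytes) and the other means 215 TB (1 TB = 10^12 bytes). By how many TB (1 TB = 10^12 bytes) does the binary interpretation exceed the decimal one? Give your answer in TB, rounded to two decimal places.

215 TiB = 215 × 1,099,511,627,776 = 236,394,999,971,840 bytes
215 TB = 215 × 1,000,000,000,000 = 215,000,000,000,000 bytes
difference = 21,394,999,971,840 bytes
21,394,999,971,840 / 1,000,000,000,000 = 21.39 TB

21.39 TB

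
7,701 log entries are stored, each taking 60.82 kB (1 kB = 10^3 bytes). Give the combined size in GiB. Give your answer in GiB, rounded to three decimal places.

0.436 GiB

Total = 7,701 × 60.82 kB = 468374.82 kB
= 468374.82 × 1,000 bytes = 468,374,820 bytes
1 GiB = 1,073,741,824 bytes
468,374,820 / 1,073,741,824 = 0.436 GiB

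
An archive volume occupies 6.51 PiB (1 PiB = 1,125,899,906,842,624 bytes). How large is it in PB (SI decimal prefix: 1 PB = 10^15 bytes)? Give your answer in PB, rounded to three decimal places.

7.330 PB

6.51 PiB = 6.51 × 2^50 bytes = 7,329,608,393,545,482.24 bytes
1 PB = 1,000,000,000,000,000 bytes
7,329,608,393,545,482.24 / 1,000,000,000,000,000 = 7.330 PB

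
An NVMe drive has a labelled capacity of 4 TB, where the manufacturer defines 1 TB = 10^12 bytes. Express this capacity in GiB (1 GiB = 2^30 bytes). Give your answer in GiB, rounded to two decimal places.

4 TB = 4 × 10^12 bytes = 4,000,000,000,000 bytes
1 GiB = 1,073,741,824 bytes
4,000,000,000,000 / 1,073,741,824 = 3,725.29 GiB

3,725.29 GiB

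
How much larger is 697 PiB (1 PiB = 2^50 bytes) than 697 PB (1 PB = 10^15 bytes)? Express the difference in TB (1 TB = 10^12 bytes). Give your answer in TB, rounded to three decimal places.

87,752.235 TB

697 PiB = 697 × 1,125,899,906,842,624 = 784,752,235,069,308,928 bytes
697 PB = 697 × 1,000,000,000,000,000 = 697,000,000,000,000,000 bytes
difference = 87,752,235,069,308,928 bytes
87,752,235,069,308,928 / 1,000,000,000,000 = 87,752.235 TB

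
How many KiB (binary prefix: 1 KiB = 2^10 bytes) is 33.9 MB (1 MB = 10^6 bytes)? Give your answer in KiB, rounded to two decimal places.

33,105.47 KiB

33.9 MB = 33.9 × 10^6 bytes = 33,900,000 bytes
1 KiB = 2^10 bytes = 1,024 bytes
33,900,000 / 1,024 = 33,105.47 KiB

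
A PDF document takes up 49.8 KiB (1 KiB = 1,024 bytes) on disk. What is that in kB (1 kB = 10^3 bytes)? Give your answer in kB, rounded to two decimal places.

51.00 kB

49.8 KiB × 1,024 bytes/KiB = 50,995.2 bytes
1 kB = 1,000 bytes
50,995.2 / 1,000 = 51.00 kB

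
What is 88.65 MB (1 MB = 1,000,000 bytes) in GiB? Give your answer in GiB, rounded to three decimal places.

0.083 GiB

88.65 MB × 1,000,000 bytes/MB = 88,650,000 bytes
1 GiB = 2^30 bytes = 1,073,741,824 bytes
88,650,000 / 1,073,741,824 = 0.083 GiB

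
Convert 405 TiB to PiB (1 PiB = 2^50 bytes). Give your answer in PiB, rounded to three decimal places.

405 TiB = 405 × 2^40 bytes = 445,302,209,249,280 bytes
1 PiB = 1,125,899,906,842,624 bytes
445,302,209,249,280 / 1,125,899,906,842,624 = 0.396 PiB

0.396 PiB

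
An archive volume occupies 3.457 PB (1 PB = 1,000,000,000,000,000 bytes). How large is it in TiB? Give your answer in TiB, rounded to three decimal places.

3,144.123 TiB

3.457 PB × 1,000,000,000,000,000 bytes/PB = 3,457,000,000,000,000 bytes
1 TiB = 1,099,511,627,776 bytes
3,457,000,000,000,000 / 1,099,511,627,776 = 3,144.123 TiB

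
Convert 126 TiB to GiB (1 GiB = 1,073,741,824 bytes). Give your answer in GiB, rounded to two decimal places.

129,024.00 GiB

126 TiB = 126 × 2^40 bytes = 138,538,465,099,776 bytes
1 GiB = 2^30 bytes = 1,073,741,824 bytes
138,538,465,099,776 / 1,073,741,824 = 129,024.00 GiB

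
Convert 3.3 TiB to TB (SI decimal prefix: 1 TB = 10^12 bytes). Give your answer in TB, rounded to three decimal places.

3.628 TB

3.3 TiB × 1,099,511,627,776 bytes/TiB = 3,628,388,371,660.8 bytes
1 TB = 1,000,000,000,000 bytes
3,628,388,371,660.8 / 1,000,000,000,000 = 3.628 TB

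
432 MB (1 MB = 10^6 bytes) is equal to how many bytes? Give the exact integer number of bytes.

432,000,000 bytes

432 × 1,000,000 = 432,000,000 bytes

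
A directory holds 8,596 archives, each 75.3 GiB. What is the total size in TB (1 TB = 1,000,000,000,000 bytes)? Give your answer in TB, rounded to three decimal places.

695.010 TB

Total = 8,596 × 75.3 GiB = 647278.8 GiB
= 647278.8 × 1,073,741,824 bytes = 695,010,319,348,531.2 bytes
1 TB = 1,000,000,000,000 bytes
695,010,319,348,531.2 / 1,000,000,000,000 = 695.010 TB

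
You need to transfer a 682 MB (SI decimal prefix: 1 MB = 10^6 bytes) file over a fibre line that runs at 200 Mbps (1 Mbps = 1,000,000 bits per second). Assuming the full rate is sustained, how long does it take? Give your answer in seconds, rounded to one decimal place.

682 MB = 682,000,000 bytes = 5,456,000,000 bits
200 Mbps = 200,000,000 bits/s
time = 5,456,000,000 / 200,000,000 = 27.3 s

27.3 seconds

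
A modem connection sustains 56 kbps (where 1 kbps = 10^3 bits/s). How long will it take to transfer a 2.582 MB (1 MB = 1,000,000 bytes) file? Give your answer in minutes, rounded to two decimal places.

6.15 minutes

2.582 MB = 2,582,000 bytes = 20,656,000 bits
56 kbps = 56,000 bits/s
time = 20,656,000 / 56,000 = 368.857 s
368.857 s / 60 = 6.15 minutes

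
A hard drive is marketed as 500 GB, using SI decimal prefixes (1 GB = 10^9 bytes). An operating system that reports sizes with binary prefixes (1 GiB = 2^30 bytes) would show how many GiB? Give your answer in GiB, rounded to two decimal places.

465.66 GiB

500 GB = 500 × 10^9 bytes = 500,000,000,000 bytes
1 GiB = 2^30 bytes = 1,073,741,824 bytes
500,000,000,000 / 1,073,741,824 = 465.66 GiB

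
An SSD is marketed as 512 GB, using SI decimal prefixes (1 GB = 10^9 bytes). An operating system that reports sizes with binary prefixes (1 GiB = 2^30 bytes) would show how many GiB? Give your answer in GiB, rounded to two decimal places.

476.84 GiB

512 GB × 1,000,000,000 bytes/GB = 512,000,000,000 bytes
1 GiB = 2^30 bytes = 1,073,741,824 bytes
512,000,000,000 / 1,073,741,824 = 476.84 GiB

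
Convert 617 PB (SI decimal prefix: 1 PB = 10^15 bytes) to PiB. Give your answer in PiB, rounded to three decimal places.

617 PB × 1,000,000,000,000,000 bytes/PB = 617,000,000,000,000,000 bytes
1 PiB = 2^50 bytes = 1,125,899,906,842,624 bytes
617,000,000,000,000,000 / 1,125,899,906,842,624 = 548.006 PiB

548.006 PiB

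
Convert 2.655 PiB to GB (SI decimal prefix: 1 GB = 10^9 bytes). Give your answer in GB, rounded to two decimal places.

2,989,264.25 GB

2.655 PiB × 1,125,899,906,842,624 bytes/PiB = 2,989,264,252,667,166.72 bytes
1 GB = 10^9 bytes = 1,000,000,000 bytes
2,989,264,252,667,166.72 / 1,000,000,000 = 2,989,264.25 GB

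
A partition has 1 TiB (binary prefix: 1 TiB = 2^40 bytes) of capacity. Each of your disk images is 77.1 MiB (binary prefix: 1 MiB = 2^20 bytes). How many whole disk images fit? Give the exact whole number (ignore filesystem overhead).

Capacity: 1 TiB = 1,099,511,627,776 bytes
Per item: 77.1 MiB = 80,845,209.6 bytes
⌊1,099,511,627,776 / 80,845,209.6⌋ = 13,600

13,600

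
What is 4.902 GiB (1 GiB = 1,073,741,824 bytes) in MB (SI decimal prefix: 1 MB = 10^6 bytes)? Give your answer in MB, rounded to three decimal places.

4.902 GiB × 1,073,741,824 bytes/GiB = 5,263,482,421.248 bytes
1 MB = 10^6 bytes = 1,000,000 bytes
5,263,482,421.248 / 1,000,000 = 5,263.482 MB

5,263.482 MB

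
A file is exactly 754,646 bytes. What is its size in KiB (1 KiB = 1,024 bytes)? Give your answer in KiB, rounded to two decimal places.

754,646 bytes given.
1 KiB = 1,024 bytes
754,646 / 1,024 = 736.96 KiB

736.96 KiB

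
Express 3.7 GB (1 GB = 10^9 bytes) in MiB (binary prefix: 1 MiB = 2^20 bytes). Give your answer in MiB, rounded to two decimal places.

3.7 GB = 3.7 × 10^9 bytes = 3,700,000,000 bytes
1 MiB = 1,048,576 bytes
3,700,000,000 / 1,048,576 = 3,528.59 MiB

3,528.59 MiB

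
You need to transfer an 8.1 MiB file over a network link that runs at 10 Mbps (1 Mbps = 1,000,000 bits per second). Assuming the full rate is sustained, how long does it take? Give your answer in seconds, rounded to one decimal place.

6.8 seconds

8.1 MiB = 8,493,465.6 bytes = 67,947,724.8 bits
10 Mbps = 10,000,000 bits/s
time = 67,947,724.8 / 10,000,000 = 6.8 s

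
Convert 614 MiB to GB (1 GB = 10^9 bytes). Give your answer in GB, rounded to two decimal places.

614 MiB = 614 × 2^20 bytes = 643,825,664 bytes
1 GB = 10^9 bytes = 1,000,000,000 bytes
643,825,664 / 1,000,000,000 = 0.64 GB

0.64 GB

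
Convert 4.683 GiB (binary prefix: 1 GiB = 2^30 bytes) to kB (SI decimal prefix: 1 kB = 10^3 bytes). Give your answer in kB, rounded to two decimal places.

4.683 GiB × 1,073,741,824 bytes/GiB = 5,028,332,961.792 bytes
1 kB = 10^3 bytes = 1,000 bytes
5,028,332,961.792 / 1,000 = 5,028,332.96 kB

5,028,332.96 kB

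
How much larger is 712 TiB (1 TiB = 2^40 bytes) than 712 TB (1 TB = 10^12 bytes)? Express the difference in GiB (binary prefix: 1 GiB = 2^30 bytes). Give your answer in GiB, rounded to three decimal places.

712 TiB = 712 × 1,099,511,627,776 = 782,852,278,976,512 bytes
712 TB = 712 × 1,000,000,000,000 = 712,000,000,000,000 bytes
difference = 70,852,278,976,512 bytes
70,852,278,976,512 / 1,073,741,824 = 65,986.327 GiB

65,986.327 GiB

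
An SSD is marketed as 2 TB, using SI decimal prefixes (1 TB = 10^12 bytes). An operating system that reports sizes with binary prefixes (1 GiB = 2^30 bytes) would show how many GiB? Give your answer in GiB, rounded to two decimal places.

1,862.65 GiB

2 TB = 2 × 10^12 bytes = 2,000,000,000,000 bytes
1 GiB = 1,073,741,824 bytes
2,000,000,000,000 / 1,073,741,824 = 1,862.65 GiB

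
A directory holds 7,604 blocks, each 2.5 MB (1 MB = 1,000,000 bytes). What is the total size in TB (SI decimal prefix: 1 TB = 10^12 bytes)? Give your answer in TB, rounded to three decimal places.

0.019 TB

Total = 7,604 × 2.5 MB = 19,010 MB
= 19,010 × 1,000,000 bytes = 19,010,000,000 bytes
1 TB = 1,000,000,000,000 bytes
19,010,000,000 / 1,000,000,000,000 = 0.019 TB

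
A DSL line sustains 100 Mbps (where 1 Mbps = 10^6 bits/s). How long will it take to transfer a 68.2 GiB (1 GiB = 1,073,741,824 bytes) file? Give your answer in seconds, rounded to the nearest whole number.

68.2 GiB = 73,229,192,396.8 bytes = 585,833,539,174.4 bits
100 Mbps = 100,000,000 bits/s
time = 585,833,539,174.4 / 100,000,000 = 5,858 s

5,858 seconds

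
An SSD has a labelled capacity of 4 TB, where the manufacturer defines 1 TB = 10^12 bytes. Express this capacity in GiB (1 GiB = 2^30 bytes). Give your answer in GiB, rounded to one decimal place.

3,725.3 GiB

4 TB = 4 × 10^12 bytes = 4,000,000,000,000 bytes
1 GiB = 2^30 bytes = 1,073,741,824 bytes
4,000,000,000,000 / 1,073,741,824 = 3,725.3 GiB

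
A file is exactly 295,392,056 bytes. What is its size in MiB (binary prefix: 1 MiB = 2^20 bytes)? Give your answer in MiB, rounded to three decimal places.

295,392,056 bytes given.
1 MiB = 2^20 bytes = 1,048,576 bytes
295,392,056 / 1,048,576 = 281.708 MiB

281.708 MiB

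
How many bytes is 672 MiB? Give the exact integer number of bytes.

704,643,072 bytes

672 × 1,048,576 = 704,643,072 bytes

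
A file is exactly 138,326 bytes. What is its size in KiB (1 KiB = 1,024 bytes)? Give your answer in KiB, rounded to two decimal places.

138,326 bytes given.
1 KiB = 1,024 bytes
138,326 / 1,024 = 135.08 KiB

135.08 KiB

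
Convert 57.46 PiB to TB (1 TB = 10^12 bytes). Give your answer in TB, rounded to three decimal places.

57.46 PiB = 57.46 × 2^50 bytes = 64,694,208,647,177,175.04 bytes
1 TB = 10^12 bytes = 1,000,000,000,000 bytes
64,694,208,647,177,175.04 / 1,000,000,000,000 = 64,694.209 TB

64,694.209 TB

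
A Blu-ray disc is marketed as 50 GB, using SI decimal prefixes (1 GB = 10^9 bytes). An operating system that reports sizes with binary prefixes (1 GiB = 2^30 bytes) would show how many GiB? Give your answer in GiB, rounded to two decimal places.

46.57 GiB

50 GB = 50 × 10^9 bytes = 50,000,000,000 bytes
1 GiB = 1,073,741,824 bytes
50,000,000,000 / 1,073,741,824 = 46.57 GiB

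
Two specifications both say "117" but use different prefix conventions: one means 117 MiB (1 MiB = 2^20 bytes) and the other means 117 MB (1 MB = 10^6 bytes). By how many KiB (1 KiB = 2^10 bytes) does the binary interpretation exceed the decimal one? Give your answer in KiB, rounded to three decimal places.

5,550.188 KiB

117 MiB = 117 × 1,048,576 = 122,683,392 bytes
117 MB = 117 × 1,000,000 = 117,000,000 bytes
difference = 5,683,392 bytes
5,683,392 / 1,024 = 5,550.188 KiB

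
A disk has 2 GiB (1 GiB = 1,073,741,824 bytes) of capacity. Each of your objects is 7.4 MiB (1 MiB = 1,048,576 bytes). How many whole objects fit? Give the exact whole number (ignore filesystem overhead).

Capacity: 2 GiB = 2,147,483,648 bytes
Per item: 7.4 MiB = 7,759,462.4 bytes
⌊2,147,483,648 / 7,759,462.4⌋ = 276

276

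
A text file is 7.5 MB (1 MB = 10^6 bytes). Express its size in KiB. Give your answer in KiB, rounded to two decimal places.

7.5 MB = 7.5 × 10^6 bytes = 7,500,000 bytes
1 KiB = 2^10 bytes = 1,024 bytes
7,500,000 / 1,024 = 7,324.22 KiB

7,324.22 KiB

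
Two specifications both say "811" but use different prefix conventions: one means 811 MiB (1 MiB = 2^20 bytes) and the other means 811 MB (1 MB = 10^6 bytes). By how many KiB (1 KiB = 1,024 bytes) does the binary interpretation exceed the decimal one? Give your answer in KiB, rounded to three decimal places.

811 MiB = 811 × 1,048,576 = 850,395,136 bytes
811 MB = 811 × 1,000,000 = 811,000,000 bytes
difference = 39,395,136 bytes
39,395,136 / 1,024 = 38,471.813 KiB

38,471.813 KiB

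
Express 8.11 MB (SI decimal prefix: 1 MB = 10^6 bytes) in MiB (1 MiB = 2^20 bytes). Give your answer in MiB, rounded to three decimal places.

8.11 MB = 8.11 × 10^6 bytes = 8,110,000 bytes
1 MiB = 2^20 bytes = 1,048,576 bytes
8,110,000 / 1,048,576 = 7.734 MiB

7.734 MiB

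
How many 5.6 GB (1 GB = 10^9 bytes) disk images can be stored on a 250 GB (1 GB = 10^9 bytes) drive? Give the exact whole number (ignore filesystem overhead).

44

Capacity: 250 GB = 250,000,000,000 bytes
Per item: 5.6 GB = 5,600,000,000 bytes
⌊250,000,000,000 / 5,600,000,000⌋ = 44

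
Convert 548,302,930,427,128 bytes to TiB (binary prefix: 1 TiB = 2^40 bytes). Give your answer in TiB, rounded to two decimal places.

498.68 TiB

548,302,930,427,128 bytes given.
1 TiB = 2^40 bytes = 1,099,511,627,776 bytes
548,302,930,427,128 / 1,099,511,627,776 = 498.68 TiB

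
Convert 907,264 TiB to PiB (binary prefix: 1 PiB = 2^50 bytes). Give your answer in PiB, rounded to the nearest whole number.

886 PiB

907,264 TiB × 1,099,511,627,776 bytes/TiB = 997,547,317,462,564,864 bytes
1 PiB = 2^50 bytes = 1,125,899,906,842,624 bytes
997,547,317,462,564,864 / 1,125,899,906,842,624 = 886 PiB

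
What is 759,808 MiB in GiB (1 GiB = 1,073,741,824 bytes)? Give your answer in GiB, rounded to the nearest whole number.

742 GiB

759,808 MiB = 759,808 × 2^20 bytes = 796,716,433,408 bytes
1 GiB = 2^30 bytes = 1,073,741,824 bytes
796,716,433,408 / 1,073,741,824 = 742 GiB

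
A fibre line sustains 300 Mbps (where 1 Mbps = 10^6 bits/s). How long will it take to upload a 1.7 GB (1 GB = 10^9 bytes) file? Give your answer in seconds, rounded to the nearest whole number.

45 seconds

1.7 GB = 1,700,000,000 bytes = 13,600,000,000 bits
300 Mbps = 300,000,000 bits/s
time = 13,600,000,000 / 300,000,000 = 45 s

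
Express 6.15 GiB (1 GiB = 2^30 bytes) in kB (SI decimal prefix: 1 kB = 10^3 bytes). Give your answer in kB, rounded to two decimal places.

6.15 GiB = 6.15 × 2^30 bytes = 6,603,512,217.6 bytes
1 kB = 1,000 bytes
6,603,512,217.6 / 1,000 = 6,603,512.22 kB

6,603,512.22 kB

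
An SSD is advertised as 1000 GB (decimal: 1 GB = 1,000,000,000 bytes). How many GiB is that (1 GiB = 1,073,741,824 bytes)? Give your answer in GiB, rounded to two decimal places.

931.32 GiB

1000 GB × 1,000,000,000 bytes/GB = 1,000,000,000,000 bytes
1 GiB = 1,073,741,824 bytes
1,000,000,000,000 / 1,073,741,824 = 931.32 GiB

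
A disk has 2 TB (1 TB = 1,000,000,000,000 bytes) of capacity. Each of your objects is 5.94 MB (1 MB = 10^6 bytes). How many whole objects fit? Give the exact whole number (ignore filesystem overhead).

336,700

Capacity: 2 TB = 2,000,000,000,000 bytes
Per item: 5.94 MB = 5,940,000 bytes
⌊2,000,000,000,000 / 5,940,000⌋ = 336,700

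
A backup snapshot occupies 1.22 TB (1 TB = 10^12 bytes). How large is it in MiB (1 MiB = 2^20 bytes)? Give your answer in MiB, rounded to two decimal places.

1.22 TB = 1.22 × 10^12 bytes = 1,220,000,000,000 bytes
1 MiB = 2^20 bytes = 1,048,576 bytes
1,220,000,000,000 / 1,048,576 = 1,163,482.67 MiB

1,163,482.67 MiB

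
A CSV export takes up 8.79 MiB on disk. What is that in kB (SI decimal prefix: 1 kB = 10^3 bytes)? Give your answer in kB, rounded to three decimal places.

8.79 MiB = 8.79 × 2^20 bytes = 9,216,983.04 bytes
1 kB = 1,000 bytes
9,216,983.04 / 1,000 = 9,216.983 kB

9,216.983 kB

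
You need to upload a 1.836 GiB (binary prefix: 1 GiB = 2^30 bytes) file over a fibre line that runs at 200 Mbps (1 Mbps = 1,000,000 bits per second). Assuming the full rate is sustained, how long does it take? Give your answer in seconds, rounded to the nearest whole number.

79 seconds

1.836 GiB = 1,971,389,988.864 bytes = 15,771,119,910.912 bits
200 Mbps = 200,000,000 bits/s
time = 15,771,119,910.912 / 200,000,000 = 79 s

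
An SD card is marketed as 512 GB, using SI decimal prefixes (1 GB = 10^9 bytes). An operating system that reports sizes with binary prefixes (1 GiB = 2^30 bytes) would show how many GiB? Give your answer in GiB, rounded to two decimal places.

476.84 GiB

512 GB × 1,000,000,000 bytes/GB = 512,000,000,000 bytes
1 GiB = 1,073,741,824 bytes
512,000,000,000 / 1,073,741,824 = 476.84 GiB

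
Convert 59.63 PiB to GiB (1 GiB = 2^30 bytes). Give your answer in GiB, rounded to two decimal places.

59.63 PiB = 59.63 × 2^50 bytes = 67,137,411,445,025,669.12 bytes
1 GiB = 1,073,741,824 bytes
67,137,411,445,025,669.12 / 1,073,741,824 = 62,526,586.88 GiB

62,526,586.88 GiB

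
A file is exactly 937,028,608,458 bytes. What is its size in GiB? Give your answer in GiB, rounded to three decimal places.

872.676 GiB

937,028,608,458 bytes given.
1 GiB = 2^30 bytes = 1,073,741,824 bytes
937,028,608,458 / 1,073,741,824 = 872.676 GiB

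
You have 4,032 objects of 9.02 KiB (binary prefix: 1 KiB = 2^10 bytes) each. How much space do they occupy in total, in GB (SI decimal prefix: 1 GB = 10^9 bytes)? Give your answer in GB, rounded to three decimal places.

0.037 GB

Total = 4,032 × 9.02 KiB = 36368.64 KiB
= 36368.64 × 1,024 bytes = 37,241,487.36 bytes
1 GB = 1,000,000,000 bytes
37,241,487.36 / 1,000,000,000 = 0.037 GB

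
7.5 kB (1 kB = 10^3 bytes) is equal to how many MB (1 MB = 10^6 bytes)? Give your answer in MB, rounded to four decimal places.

7.5 kB = 7.5 × 10^3 bytes = 7,500 bytes
1 MB = 1,000,000 bytes
7,500 / 1,000,000 = 0.0075 MB

0.0075 MB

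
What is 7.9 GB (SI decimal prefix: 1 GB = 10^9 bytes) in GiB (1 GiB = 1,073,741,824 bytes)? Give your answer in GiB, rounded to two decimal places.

7.36 GiB

7.9 GB = 7.9 × 10^9 bytes = 7,900,000,000 bytes
1 GiB = 1,073,741,824 bytes
7,900,000,000 / 1,073,741,824 = 7.36 GiB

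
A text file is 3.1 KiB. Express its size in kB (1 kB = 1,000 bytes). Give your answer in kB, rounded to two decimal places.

3.17 kB

3.1 KiB × 1,024 bytes/KiB = 3,174.4 bytes
1 kB = 1,000 bytes
3,174.4 / 1,000 = 3.17 kB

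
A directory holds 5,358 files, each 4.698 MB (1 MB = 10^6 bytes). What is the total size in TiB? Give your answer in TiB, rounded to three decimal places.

0.023 TiB

Total = 5,358 × 4.698 MB = 25171.884 MB
= 25171.884 × 1,000,000 bytes = 25,171,884,000 bytes
1 TiB = 1,099,511,627,776 bytes
25,171,884,000 / 1,099,511,627,776 = 0.023 TiB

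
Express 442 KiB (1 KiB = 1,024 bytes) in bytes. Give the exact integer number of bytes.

452,608 bytes

442 × 1,024 = 452,608 bytes  (1 KiB = 2^10 bytes)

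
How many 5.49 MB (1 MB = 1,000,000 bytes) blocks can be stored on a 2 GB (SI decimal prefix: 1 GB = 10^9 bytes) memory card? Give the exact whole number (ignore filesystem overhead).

Capacity: 2 GB = 2,000,000,000 bytes
Per item: 5.49 MB = 5,490,000 bytes
⌊2,000,000,000 / 5,490,000⌋ = 364

364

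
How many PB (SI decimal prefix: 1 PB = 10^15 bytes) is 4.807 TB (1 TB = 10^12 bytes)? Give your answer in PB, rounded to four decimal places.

4.807 TB = 4.807 × 10^12 bytes = 4,807,000,000,000 bytes
1 PB = 10^15 bytes = 1,000,000,000,000,000 bytes
4,807,000,000,000 / 1,000,000,000,000,000 = 0.0048 PB

0.0048 PB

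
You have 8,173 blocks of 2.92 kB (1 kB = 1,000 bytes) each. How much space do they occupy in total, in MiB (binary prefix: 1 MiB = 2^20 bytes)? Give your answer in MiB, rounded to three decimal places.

Total = 8,173 × 2.92 kB = 23865.16 kB
= 23865.16 × 1,000 bytes = 23,865,160 bytes
1 MiB = 1,048,576 bytes
23,865,160 / 1,048,576 = 22.760 MiB

22.760 MiB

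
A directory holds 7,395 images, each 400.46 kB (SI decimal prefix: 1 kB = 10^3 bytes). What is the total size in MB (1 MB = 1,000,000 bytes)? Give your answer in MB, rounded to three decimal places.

2,961.402 MB

Total = 7,395 × 400.46 kB = 2961401.7 kB
= 2961401.7 × 1,000 bytes = 2,961,401,700 bytes
1 MB = 1,000,000 bytes
2,961,401,700 / 1,000,000 = 2,961.402 MB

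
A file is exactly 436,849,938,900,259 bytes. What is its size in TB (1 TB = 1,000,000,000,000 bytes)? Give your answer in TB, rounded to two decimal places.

436,849,938,900,259 bytes given.
1 TB = 1,000,000,000,000 bytes
436,849,938,900,259 / 1,000,000,000,000 = 436.85 TB

436.85 TB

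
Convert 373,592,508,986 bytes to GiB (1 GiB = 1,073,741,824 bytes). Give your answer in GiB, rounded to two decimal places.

373,592,508,986 bytes given.
1 GiB = 1,073,741,824 bytes
373,592,508,986 / 1,073,741,824 = 347.94 GiB

347.94 GiB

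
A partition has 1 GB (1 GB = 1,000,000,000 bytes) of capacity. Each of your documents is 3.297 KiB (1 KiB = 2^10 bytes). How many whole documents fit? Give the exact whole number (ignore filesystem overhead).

Capacity: 1 GB = 1,000,000,000 bytes
Per item: 3.297 KiB = 3,376.128 bytes
⌊1,000,000,000 / 3,376.128⌋ = 296,197

296,197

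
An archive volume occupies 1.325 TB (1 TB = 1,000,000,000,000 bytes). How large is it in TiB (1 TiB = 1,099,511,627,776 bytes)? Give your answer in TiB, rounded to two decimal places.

1.325 TB = 1.325 × 10^12 bytes = 1,325,000,000,000 bytes
1 TiB = 2^40 bytes = 1,099,511,627,776 bytes
1,325,000,000,000 / 1,099,511,627,776 = 1.21 TiB

1.21 TiB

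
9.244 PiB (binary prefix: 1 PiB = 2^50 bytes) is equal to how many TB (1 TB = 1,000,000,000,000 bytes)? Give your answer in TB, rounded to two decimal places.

9.244 PiB = 9.244 × 2^50 bytes = 10,407,818,738,853,216.256 bytes
1 TB = 1,000,000,000,000 bytes
10,407,818,738,853,216.256 / 1,000,000,000,000 = 10,407.82 TB

10,407.82 TB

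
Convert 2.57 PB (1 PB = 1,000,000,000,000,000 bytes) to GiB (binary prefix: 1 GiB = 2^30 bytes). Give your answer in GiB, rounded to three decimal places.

2.57 PB × 1,000,000,000,000,000 bytes/PB = 2,570,000,000,000,000 bytes
1 GiB = 2^30 bytes = 1,073,741,824 bytes
2,570,000,000,000,000 / 1,073,741,824 = 2,393,499.017 GiB

2,393,499.017 GiB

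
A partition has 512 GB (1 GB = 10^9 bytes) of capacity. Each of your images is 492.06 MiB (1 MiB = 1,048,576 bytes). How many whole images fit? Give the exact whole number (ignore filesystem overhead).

Capacity: 512 GB = 512,000,000,000 bytes
Per item: 492.06 MiB = 515,962,306.56 bytes
⌊512,000,000,000 / 515,962,306.56⌋ = 992

992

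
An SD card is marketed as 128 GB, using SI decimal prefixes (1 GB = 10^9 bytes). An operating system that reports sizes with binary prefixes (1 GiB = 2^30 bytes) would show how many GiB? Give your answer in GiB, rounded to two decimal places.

119.21 GiB

128 GB = 128 × 10^9 bytes = 128,000,000,000 bytes
1 GiB = 1,073,741,824 bytes
128,000,000,000 / 1,073,741,824 = 119.21 GiB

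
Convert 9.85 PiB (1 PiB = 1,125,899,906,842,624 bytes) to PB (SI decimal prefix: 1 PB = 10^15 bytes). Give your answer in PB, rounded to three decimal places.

11.090 PB

9.85 PiB × 1,125,899,906,842,624 bytes/PiB = 11,090,114,082,399,846.4 bytes
1 PB = 10^15 bytes = 1,000,000,000,000,000 bytes
11,090,114,082,399,846.4 / 1,000,000,000,000,000 = 11.090 PB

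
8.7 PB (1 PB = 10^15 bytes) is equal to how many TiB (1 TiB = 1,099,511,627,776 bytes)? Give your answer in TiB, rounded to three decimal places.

7,912.604 TiB

8.7 PB = 8.7 × 10^15 bytes = 8,700,000,000,000,000 bytes
1 TiB = 2^40 bytes = 1,099,511,627,776 bytes
8,700,000,000,000,000 / 1,099,511,627,776 = 7,912.604 TiB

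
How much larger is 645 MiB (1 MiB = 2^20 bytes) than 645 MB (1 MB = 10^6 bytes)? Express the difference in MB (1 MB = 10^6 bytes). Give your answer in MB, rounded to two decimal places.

31.33 MB

645 MiB = 645 × 1,048,576 = 676,331,520 bytes
645 MB = 645 × 1,000,000 = 645,000,000 bytes
difference = 31,331,520 bytes
31,331,520 / 1,000,000 = 31.33 MB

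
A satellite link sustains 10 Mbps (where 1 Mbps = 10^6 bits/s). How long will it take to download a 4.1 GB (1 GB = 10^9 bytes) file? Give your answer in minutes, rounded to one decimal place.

54.7 minutes

4.1 GB = 4,100,000,000 bytes = 32,800,000,000 bits
10 Mbps = 10,000,000 bits/s
time = 32,800,000,000 / 10,000,000 = 3,280.00 s
3,280.00 s / 60 = 54.7 minutes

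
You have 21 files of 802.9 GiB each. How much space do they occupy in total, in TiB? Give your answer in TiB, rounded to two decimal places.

Total = 21 × 802.9 GiB = 16860.9 GiB
= 16860.9 × 1,073,741,824 bytes = 18,104,253,520,281.6 bytes
1 TiB = 1,099,511,627,776 bytes
18,104,253,520,281.6 / 1,099,511,627,776 = 16.47 TiB

16.47 TiB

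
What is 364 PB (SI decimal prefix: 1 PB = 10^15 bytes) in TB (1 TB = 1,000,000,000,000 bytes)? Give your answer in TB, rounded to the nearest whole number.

364,000 TB

364 PB × 1,000,000,000,000,000 bytes/PB = 364,000,000,000,000,000 bytes
1 TB = 10^12 bytes = 1,000,000,000,000 bytes
364,000,000,000,000,000 / 1,000,000,000,000 = 364,000 TB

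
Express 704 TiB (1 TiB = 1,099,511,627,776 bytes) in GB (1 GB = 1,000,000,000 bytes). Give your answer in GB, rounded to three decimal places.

704 TiB = 704 × 2^40 bytes = 774,056,185,954,304 bytes
1 GB = 1,000,000,000 bytes
774,056,185,954,304 / 1,000,000,000 = 774,056.186 GB

774,056.186 GB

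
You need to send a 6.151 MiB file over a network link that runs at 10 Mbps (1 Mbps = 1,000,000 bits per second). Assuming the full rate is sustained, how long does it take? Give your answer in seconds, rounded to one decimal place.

5.2 seconds

6.151 MiB = 6,449,790.976 bytes = 51,598,327.808 bits
10 Mbps = 10,000,000 bits/s
time = 51,598,327.808 / 10,000,000 = 5.2 s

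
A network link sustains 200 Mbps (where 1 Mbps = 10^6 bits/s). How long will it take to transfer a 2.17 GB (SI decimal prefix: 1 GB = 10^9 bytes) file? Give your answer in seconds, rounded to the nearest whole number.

2.17 GB = 2,170,000,000 bytes = 17,360,000,000 bits
200 Mbps = 200,000,000 bits/s
time = 17,360,000,000 / 200,000,000 = 87 s

87 seconds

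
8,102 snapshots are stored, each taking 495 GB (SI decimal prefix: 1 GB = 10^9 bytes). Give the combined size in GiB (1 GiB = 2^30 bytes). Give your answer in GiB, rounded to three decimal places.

Total = 8,102 × 495 GB = 4,010,490 GB
= 4,010,490 × 1,000,000,000 bytes = 4,010,490,000,000,000 bytes
1 GiB = 1,073,741,824 bytes
4,010,490,000,000,000 / 1,073,741,824 = 3,735,059.872 GiB

3,735,059.872 GiB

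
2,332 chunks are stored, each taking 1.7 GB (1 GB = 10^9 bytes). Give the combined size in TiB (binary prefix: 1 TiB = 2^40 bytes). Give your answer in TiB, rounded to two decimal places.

Total = 2,332 × 1.7 GB = 3964.4 GB
= 3964.4 × 1,000,000,000 bytes = 3,964,400,000,000 bytes
1 TiB = 1,099,511,627,776 bytes
3,964,400,000,000 / 1,099,511,627,776 = 3.61 TiB

3.61 TiB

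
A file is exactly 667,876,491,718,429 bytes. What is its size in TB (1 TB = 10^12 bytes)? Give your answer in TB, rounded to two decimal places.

667.88 TB

667,876,491,718,429 bytes given.
1 TB = 10^12 bytes = 1,000,000,000,000 bytes
667,876,491,718,429 / 1,000,000,000,000 = 667.88 TB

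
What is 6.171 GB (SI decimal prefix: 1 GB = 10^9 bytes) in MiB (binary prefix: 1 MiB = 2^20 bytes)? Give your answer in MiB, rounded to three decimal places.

5,885.124 MiB

6.171 GB = 6.171 × 10^9 bytes = 6,171,000,000 bytes
1 MiB = 1,048,576 bytes
6,171,000,000 / 1,048,576 = 5,885.124 MiB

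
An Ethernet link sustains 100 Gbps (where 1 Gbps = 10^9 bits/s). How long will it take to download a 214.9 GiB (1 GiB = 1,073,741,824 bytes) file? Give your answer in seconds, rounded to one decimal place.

214.9 GiB = 230,747,117,977.6 bytes = 1,845,976,943,820.8 bits
100 Gbps = 100,000,000,000 bits/s
time = 1,845,976,943,820.8 / 100,000,000,000 = 18.5 s

18.5 seconds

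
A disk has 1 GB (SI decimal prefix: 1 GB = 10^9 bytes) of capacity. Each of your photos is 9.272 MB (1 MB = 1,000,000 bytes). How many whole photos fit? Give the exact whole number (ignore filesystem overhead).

107

Capacity: 1 GB = 1,000,000,000 bytes
Per item: 9.272 MB = 9,272,000 bytes
⌊1,000,000,000 / 9,272,000⌋ = 107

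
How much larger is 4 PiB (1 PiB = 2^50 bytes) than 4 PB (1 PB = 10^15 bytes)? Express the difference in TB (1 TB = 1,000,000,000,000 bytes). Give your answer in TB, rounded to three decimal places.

4 PiB = 4 × 1,125,899,906,842,624 = 4,503,599,627,370,496 bytes
4 PB = 4 × 1,000,000,000,000,000 = 4,000,000,000,000,000 bytes
difference = 503,599,627,370,496 bytes
503,599,627,370,496 / 1,000,000,000,000 = 503.600 TB

503.600 TB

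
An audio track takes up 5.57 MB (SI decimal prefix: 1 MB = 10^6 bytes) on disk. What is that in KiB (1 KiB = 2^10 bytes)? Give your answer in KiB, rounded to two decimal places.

5,439.45 KiB

5.57 MB × 1,000,000 bytes/MB = 5,570,000 bytes
1 KiB = 1,024 bytes
5,570,000 / 1,024 = 5,439.45 KiB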